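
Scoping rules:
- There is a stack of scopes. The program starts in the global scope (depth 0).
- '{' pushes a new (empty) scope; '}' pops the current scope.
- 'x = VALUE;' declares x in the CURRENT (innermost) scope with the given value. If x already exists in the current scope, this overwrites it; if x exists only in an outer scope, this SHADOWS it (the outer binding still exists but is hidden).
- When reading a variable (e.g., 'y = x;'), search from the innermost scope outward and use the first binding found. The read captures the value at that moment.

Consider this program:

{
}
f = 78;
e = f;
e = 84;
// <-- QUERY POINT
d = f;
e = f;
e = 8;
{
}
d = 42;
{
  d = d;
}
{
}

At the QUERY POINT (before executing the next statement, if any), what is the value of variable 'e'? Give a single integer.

Answer: 84

Derivation:
Step 1: enter scope (depth=1)
Step 2: exit scope (depth=0)
Step 3: declare f=78 at depth 0
Step 4: declare e=(read f)=78 at depth 0
Step 5: declare e=84 at depth 0
Visible at query point: e=84 f=78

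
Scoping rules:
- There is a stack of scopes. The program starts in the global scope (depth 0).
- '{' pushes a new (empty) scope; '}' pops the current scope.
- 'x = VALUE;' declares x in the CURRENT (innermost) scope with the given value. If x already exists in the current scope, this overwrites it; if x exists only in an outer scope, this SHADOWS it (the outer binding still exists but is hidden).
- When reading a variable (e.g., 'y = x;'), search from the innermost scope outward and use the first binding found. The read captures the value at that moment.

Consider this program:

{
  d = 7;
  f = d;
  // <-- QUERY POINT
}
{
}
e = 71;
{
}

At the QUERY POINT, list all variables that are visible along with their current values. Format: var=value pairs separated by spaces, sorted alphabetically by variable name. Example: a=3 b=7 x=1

Answer: d=7 f=7

Derivation:
Step 1: enter scope (depth=1)
Step 2: declare d=7 at depth 1
Step 3: declare f=(read d)=7 at depth 1
Visible at query point: d=7 f=7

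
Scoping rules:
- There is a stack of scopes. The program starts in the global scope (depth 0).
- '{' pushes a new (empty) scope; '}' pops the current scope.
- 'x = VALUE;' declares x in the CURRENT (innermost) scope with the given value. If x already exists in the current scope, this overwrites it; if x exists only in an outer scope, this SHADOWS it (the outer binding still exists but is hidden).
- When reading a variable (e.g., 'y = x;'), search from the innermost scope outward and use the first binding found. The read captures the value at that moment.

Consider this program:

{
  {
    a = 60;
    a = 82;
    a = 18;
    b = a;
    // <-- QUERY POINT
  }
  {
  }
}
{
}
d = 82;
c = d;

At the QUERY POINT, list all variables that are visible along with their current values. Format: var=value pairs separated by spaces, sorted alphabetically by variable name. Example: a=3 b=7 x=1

Step 1: enter scope (depth=1)
Step 2: enter scope (depth=2)
Step 3: declare a=60 at depth 2
Step 4: declare a=82 at depth 2
Step 5: declare a=18 at depth 2
Step 6: declare b=(read a)=18 at depth 2
Visible at query point: a=18 b=18

Answer: a=18 b=18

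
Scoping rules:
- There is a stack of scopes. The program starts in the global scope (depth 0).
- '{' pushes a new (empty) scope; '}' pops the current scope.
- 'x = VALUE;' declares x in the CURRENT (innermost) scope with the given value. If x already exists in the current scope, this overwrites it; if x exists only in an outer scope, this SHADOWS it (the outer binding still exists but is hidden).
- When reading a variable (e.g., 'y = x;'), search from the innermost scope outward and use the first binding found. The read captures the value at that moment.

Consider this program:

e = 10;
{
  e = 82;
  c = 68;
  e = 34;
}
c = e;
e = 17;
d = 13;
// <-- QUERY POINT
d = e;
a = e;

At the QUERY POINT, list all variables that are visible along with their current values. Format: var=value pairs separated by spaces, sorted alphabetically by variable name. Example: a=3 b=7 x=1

Step 1: declare e=10 at depth 0
Step 2: enter scope (depth=1)
Step 3: declare e=82 at depth 1
Step 4: declare c=68 at depth 1
Step 5: declare e=34 at depth 1
Step 6: exit scope (depth=0)
Step 7: declare c=(read e)=10 at depth 0
Step 8: declare e=17 at depth 0
Step 9: declare d=13 at depth 0
Visible at query point: c=10 d=13 e=17

Answer: c=10 d=13 e=17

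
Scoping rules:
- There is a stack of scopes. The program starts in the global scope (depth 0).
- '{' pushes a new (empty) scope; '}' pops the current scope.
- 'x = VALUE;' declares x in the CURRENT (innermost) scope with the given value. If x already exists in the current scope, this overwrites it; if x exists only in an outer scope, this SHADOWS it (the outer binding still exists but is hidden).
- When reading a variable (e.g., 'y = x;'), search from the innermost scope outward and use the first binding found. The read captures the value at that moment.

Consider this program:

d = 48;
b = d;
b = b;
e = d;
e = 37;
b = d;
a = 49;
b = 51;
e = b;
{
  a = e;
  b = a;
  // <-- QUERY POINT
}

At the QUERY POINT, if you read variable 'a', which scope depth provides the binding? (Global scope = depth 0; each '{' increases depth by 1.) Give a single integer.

Answer: 1

Derivation:
Step 1: declare d=48 at depth 0
Step 2: declare b=(read d)=48 at depth 0
Step 3: declare b=(read b)=48 at depth 0
Step 4: declare e=(read d)=48 at depth 0
Step 5: declare e=37 at depth 0
Step 6: declare b=(read d)=48 at depth 0
Step 7: declare a=49 at depth 0
Step 8: declare b=51 at depth 0
Step 9: declare e=(read b)=51 at depth 0
Step 10: enter scope (depth=1)
Step 11: declare a=(read e)=51 at depth 1
Step 12: declare b=(read a)=51 at depth 1
Visible at query point: a=51 b=51 d=48 e=51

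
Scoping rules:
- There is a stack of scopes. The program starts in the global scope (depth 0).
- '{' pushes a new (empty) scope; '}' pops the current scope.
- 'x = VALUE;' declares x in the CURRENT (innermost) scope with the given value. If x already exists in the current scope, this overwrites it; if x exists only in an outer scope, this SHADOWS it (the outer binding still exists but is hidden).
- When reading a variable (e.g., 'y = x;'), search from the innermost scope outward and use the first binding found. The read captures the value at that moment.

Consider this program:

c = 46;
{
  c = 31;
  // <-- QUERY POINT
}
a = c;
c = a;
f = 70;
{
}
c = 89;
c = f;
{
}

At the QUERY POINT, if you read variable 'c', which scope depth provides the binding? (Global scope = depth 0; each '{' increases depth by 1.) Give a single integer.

Answer: 1

Derivation:
Step 1: declare c=46 at depth 0
Step 2: enter scope (depth=1)
Step 3: declare c=31 at depth 1
Visible at query point: c=31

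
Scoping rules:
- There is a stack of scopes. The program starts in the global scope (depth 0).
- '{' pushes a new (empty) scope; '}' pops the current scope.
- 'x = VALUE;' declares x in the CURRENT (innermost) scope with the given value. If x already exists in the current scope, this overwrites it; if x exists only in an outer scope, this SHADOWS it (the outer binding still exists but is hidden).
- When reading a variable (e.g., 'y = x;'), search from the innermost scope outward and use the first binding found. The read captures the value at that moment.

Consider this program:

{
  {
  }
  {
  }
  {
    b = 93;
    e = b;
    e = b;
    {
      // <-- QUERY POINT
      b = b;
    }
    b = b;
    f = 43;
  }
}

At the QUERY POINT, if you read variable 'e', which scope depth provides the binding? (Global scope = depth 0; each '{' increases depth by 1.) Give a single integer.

Answer: 2

Derivation:
Step 1: enter scope (depth=1)
Step 2: enter scope (depth=2)
Step 3: exit scope (depth=1)
Step 4: enter scope (depth=2)
Step 5: exit scope (depth=1)
Step 6: enter scope (depth=2)
Step 7: declare b=93 at depth 2
Step 8: declare e=(read b)=93 at depth 2
Step 9: declare e=(read b)=93 at depth 2
Step 10: enter scope (depth=3)
Visible at query point: b=93 e=93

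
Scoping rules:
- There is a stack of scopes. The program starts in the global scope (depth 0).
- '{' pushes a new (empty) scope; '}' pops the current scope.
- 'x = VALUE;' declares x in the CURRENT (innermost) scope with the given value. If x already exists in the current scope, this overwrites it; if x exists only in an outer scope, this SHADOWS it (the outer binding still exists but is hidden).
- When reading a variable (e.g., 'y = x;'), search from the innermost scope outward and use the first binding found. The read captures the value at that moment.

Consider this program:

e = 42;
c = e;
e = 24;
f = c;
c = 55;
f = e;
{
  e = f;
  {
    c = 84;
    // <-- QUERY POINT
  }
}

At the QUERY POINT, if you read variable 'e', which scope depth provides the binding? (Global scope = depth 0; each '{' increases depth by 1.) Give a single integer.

Answer: 1

Derivation:
Step 1: declare e=42 at depth 0
Step 2: declare c=(read e)=42 at depth 0
Step 3: declare e=24 at depth 0
Step 4: declare f=(read c)=42 at depth 0
Step 5: declare c=55 at depth 0
Step 6: declare f=(read e)=24 at depth 0
Step 7: enter scope (depth=1)
Step 8: declare e=(read f)=24 at depth 1
Step 9: enter scope (depth=2)
Step 10: declare c=84 at depth 2
Visible at query point: c=84 e=24 f=24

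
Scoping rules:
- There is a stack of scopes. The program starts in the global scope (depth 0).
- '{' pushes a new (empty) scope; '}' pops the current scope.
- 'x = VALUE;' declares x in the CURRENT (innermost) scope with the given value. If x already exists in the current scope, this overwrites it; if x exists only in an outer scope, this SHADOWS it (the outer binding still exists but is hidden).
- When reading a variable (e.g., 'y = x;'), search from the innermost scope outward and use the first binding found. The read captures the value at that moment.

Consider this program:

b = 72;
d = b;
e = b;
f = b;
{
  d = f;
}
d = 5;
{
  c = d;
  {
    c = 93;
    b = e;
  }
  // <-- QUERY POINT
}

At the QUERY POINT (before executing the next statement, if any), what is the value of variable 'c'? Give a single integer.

Answer: 5

Derivation:
Step 1: declare b=72 at depth 0
Step 2: declare d=(read b)=72 at depth 0
Step 3: declare e=(read b)=72 at depth 0
Step 4: declare f=(read b)=72 at depth 0
Step 5: enter scope (depth=1)
Step 6: declare d=(read f)=72 at depth 1
Step 7: exit scope (depth=0)
Step 8: declare d=5 at depth 0
Step 9: enter scope (depth=1)
Step 10: declare c=(read d)=5 at depth 1
Step 11: enter scope (depth=2)
Step 12: declare c=93 at depth 2
Step 13: declare b=(read e)=72 at depth 2
Step 14: exit scope (depth=1)
Visible at query point: b=72 c=5 d=5 e=72 f=72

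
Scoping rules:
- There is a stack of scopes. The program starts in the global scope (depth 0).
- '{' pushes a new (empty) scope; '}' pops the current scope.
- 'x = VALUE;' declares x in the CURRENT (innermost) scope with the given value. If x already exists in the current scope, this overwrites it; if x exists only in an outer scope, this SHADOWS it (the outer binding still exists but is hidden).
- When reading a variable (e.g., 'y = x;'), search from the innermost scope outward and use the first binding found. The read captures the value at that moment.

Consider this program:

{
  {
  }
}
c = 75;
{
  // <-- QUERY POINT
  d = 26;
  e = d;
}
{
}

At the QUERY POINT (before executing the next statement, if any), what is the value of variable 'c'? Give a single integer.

Answer: 75

Derivation:
Step 1: enter scope (depth=1)
Step 2: enter scope (depth=2)
Step 3: exit scope (depth=1)
Step 4: exit scope (depth=0)
Step 5: declare c=75 at depth 0
Step 6: enter scope (depth=1)
Visible at query point: c=75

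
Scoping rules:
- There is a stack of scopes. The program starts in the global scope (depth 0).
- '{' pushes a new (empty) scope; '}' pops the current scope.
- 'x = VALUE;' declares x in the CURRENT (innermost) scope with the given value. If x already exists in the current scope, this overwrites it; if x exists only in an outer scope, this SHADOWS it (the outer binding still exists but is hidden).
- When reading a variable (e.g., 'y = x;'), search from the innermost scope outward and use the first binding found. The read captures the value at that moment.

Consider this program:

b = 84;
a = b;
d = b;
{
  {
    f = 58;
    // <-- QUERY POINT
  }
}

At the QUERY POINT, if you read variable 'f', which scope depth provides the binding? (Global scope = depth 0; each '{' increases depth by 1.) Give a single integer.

Step 1: declare b=84 at depth 0
Step 2: declare a=(read b)=84 at depth 0
Step 3: declare d=(read b)=84 at depth 0
Step 4: enter scope (depth=1)
Step 5: enter scope (depth=2)
Step 6: declare f=58 at depth 2
Visible at query point: a=84 b=84 d=84 f=58

Answer: 2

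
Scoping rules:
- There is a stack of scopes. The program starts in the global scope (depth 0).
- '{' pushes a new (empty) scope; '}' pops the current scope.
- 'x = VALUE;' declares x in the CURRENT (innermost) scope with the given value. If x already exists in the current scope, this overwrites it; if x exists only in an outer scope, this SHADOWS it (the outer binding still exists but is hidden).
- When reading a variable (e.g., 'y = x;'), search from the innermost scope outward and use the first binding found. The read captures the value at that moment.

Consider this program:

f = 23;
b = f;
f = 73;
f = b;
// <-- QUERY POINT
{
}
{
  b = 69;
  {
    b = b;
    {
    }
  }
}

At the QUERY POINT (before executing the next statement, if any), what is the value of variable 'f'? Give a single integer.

Step 1: declare f=23 at depth 0
Step 2: declare b=(read f)=23 at depth 0
Step 3: declare f=73 at depth 0
Step 4: declare f=(read b)=23 at depth 0
Visible at query point: b=23 f=23

Answer: 23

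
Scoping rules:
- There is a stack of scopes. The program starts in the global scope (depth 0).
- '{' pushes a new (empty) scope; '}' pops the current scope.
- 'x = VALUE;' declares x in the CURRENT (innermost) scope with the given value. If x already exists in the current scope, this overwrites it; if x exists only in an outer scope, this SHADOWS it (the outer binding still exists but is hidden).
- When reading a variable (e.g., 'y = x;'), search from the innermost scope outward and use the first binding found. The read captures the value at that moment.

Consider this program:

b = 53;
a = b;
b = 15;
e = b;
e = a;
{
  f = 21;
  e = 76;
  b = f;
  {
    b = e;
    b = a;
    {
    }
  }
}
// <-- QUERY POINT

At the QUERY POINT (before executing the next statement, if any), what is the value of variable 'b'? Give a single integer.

Answer: 15

Derivation:
Step 1: declare b=53 at depth 0
Step 2: declare a=(read b)=53 at depth 0
Step 3: declare b=15 at depth 0
Step 4: declare e=(read b)=15 at depth 0
Step 5: declare e=(read a)=53 at depth 0
Step 6: enter scope (depth=1)
Step 7: declare f=21 at depth 1
Step 8: declare e=76 at depth 1
Step 9: declare b=(read f)=21 at depth 1
Step 10: enter scope (depth=2)
Step 11: declare b=(read e)=76 at depth 2
Step 12: declare b=(read a)=53 at depth 2
Step 13: enter scope (depth=3)
Step 14: exit scope (depth=2)
Step 15: exit scope (depth=1)
Step 16: exit scope (depth=0)
Visible at query point: a=53 b=15 e=53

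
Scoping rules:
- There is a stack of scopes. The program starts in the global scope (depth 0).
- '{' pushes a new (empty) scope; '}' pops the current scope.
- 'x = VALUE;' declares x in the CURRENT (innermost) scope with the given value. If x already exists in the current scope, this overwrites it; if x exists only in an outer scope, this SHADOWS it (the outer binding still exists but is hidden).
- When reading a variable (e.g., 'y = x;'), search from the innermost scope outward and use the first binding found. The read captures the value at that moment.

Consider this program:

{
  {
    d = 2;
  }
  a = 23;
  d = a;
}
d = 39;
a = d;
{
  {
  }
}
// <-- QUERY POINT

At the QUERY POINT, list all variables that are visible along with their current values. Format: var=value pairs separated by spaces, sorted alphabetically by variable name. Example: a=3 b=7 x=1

Step 1: enter scope (depth=1)
Step 2: enter scope (depth=2)
Step 3: declare d=2 at depth 2
Step 4: exit scope (depth=1)
Step 5: declare a=23 at depth 1
Step 6: declare d=(read a)=23 at depth 1
Step 7: exit scope (depth=0)
Step 8: declare d=39 at depth 0
Step 9: declare a=(read d)=39 at depth 0
Step 10: enter scope (depth=1)
Step 11: enter scope (depth=2)
Step 12: exit scope (depth=1)
Step 13: exit scope (depth=0)
Visible at query point: a=39 d=39

Answer: a=39 d=39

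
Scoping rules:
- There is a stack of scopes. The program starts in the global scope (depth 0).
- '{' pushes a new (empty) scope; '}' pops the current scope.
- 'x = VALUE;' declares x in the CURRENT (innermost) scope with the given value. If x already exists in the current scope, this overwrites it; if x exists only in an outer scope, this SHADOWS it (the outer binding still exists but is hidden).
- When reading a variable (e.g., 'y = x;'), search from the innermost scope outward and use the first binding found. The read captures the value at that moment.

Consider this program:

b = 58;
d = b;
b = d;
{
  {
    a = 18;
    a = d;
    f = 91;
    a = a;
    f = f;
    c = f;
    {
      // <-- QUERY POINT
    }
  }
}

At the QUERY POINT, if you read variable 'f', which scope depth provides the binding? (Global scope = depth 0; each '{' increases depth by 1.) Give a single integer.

Step 1: declare b=58 at depth 0
Step 2: declare d=(read b)=58 at depth 0
Step 3: declare b=(read d)=58 at depth 0
Step 4: enter scope (depth=1)
Step 5: enter scope (depth=2)
Step 6: declare a=18 at depth 2
Step 7: declare a=(read d)=58 at depth 2
Step 8: declare f=91 at depth 2
Step 9: declare a=(read a)=58 at depth 2
Step 10: declare f=(read f)=91 at depth 2
Step 11: declare c=(read f)=91 at depth 2
Step 12: enter scope (depth=3)
Visible at query point: a=58 b=58 c=91 d=58 f=91

Answer: 2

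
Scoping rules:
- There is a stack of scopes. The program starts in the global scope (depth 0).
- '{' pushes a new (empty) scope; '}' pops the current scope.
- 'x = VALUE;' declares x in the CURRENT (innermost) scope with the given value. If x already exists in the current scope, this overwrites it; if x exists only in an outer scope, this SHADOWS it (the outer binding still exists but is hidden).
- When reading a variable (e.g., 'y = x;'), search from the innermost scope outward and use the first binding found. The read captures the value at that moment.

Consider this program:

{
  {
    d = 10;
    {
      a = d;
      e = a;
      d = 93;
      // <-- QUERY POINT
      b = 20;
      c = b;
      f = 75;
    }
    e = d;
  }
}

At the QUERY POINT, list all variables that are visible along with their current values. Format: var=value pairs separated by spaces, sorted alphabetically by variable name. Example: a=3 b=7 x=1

Step 1: enter scope (depth=1)
Step 2: enter scope (depth=2)
Step 3: declare d=10 at depth 2
Step 4: enter scope (depth=3)
Step 5: declare a=(read d)=10 at depth 3
Step 6: declare e=(read a)=10 at depth 3
Step 7: declare d=93 at depth 3
Visible at query point: a=10 d=93 e=10

Answer: a=10 d=93 e=10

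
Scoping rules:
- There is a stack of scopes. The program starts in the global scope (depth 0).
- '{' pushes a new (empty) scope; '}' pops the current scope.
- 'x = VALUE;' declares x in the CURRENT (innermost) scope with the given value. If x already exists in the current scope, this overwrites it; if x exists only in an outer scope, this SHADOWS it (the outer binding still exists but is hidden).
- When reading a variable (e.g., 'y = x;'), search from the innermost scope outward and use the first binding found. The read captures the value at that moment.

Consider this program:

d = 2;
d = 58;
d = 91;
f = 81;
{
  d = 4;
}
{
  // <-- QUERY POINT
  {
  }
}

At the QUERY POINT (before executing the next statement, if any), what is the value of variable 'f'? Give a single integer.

Answer: 81

Derivation:
Step 1: declare d=2 at depth 0
Step 2: declare d=58 at depth 0
Step 3: declare d=91 at depth 0
Step 4: declare f=81 at depth 0
Step 5: enter scope (depth=1)
Step 6: declare d=4 at depth 1
Step 7: exit scope (depth=0)
Step 8: enter scope (depth=1)
Visible at query point: d=91 f=81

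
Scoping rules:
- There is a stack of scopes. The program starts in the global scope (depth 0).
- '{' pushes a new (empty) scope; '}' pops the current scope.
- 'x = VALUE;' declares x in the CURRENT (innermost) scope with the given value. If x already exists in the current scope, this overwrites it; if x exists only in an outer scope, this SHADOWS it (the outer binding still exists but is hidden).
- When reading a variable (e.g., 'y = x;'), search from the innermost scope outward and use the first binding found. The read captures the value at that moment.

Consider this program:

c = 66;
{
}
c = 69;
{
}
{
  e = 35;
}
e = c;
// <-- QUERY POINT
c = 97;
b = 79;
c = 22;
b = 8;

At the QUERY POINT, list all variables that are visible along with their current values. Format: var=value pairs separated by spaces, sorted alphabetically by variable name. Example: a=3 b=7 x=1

Step 1: declare c=66 at depth 0
Step 2: enter scope (depth=1)
Step 3: exit scope (depth=0)
Step 4: declare c=69 at depth 0
Step 5: enter scope (depth=1)
Step 6: exit scope (depth=0)
Step 7: enter scope (depth=1)
Step 8: declare e=35 at depth 1
Step 9: exit scope (depth=0)
Step 10: declare e=(read c)=69 at depth 0
Visible at query point: c=69 e=69

Answer: c=69 e=69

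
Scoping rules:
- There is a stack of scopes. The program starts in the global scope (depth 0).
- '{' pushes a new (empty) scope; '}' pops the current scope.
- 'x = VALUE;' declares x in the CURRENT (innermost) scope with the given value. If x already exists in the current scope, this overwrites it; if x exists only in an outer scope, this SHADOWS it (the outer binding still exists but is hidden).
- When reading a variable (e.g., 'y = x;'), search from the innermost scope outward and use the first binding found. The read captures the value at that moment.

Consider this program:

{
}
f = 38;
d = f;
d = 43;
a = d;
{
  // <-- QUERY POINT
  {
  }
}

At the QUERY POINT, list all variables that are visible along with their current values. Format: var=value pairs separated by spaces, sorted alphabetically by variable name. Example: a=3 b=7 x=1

Answer: a=43 d=43 f=38

Derivation:
Step 1: enter scope (depth=1)
Step 2: exit scope (depth=0)
Step 3: declare f=38 at depth 0
Step 4: declare d=(read f)=38 at depth 0
Step 5: declare d=43 at depth 0
Step 6: declare a=(read d)=43 at depth 0
Step 7: enter scope (depth=1)
Visible at query point: a=43 d=43 f=38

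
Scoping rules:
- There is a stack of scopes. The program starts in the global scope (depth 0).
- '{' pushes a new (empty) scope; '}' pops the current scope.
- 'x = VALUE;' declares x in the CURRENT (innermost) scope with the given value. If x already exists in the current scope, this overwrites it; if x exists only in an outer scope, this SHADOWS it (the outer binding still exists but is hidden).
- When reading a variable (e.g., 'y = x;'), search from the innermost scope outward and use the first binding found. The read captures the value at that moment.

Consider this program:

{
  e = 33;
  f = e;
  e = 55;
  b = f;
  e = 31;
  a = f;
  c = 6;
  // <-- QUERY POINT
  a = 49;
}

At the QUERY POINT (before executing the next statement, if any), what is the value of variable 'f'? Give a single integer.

Step 1: enter scope (depth=1)
Step 2: declare e=33 at depth 1
Step 3: declare f=(read e)=33 at depth 1
Step 4: declare e=55 at depth 1
Step 5: declare b=(read f)=33 at depth 1
Step 6: declare e=31 at depth 1
Step 7: declare a=(read f)=33 at depth 1
Step 8: declare c=6 at depth 1
Visible at query point: a=33 b=33 c=6 e=31 f=33

Answer: 33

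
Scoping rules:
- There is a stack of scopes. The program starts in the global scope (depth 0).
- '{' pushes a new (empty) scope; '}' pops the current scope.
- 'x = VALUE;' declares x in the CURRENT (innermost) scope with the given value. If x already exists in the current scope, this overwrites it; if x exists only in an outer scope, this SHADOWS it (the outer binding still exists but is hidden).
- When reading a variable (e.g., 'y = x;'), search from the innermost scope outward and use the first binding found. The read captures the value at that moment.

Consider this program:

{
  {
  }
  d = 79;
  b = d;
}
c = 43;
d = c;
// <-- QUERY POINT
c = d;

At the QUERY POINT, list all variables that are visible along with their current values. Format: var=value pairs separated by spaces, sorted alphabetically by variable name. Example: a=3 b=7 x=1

Step 1: enter scope (depth=1)
Step 2: enter scope (depth=2)
Step 3: exit scope (depth=1)
Step 4: declare d=79 at depth 1
Step 5: declare b=(read d)=79 at depth 1
Step 6: exit scope (depth=0)
Step 7: declare c=43 at depth 0
Step 8: declare d=(read c)=43 at depth 0
Visible at query point: c=43 d=43

Answer: c=43 d=43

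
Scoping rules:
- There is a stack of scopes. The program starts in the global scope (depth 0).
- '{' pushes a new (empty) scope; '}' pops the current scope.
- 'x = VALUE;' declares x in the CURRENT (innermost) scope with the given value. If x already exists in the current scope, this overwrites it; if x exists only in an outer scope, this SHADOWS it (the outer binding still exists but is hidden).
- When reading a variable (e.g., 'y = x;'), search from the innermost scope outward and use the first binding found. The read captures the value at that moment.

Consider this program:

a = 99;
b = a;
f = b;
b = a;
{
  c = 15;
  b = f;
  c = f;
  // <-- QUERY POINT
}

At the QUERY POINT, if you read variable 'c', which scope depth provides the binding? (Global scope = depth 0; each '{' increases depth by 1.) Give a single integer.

Step 1: declare a=99 at depth 0
Step 2: declare b=(read a)=99 at depth 0
Step 3: declare f=(read b)=99 at depth 0
Step 4: declare b=(read a)=99 at depth 0
Step 5: enter scope (depth=1)
Step 6: declare c=15 at depth 1
Step 7: declare b=(read f)=99 at depth 1
Step 8: declare c=(read f)=99 at depth 1
Visible at query point: a=99 b=99 c=99 f=99

Answer: 1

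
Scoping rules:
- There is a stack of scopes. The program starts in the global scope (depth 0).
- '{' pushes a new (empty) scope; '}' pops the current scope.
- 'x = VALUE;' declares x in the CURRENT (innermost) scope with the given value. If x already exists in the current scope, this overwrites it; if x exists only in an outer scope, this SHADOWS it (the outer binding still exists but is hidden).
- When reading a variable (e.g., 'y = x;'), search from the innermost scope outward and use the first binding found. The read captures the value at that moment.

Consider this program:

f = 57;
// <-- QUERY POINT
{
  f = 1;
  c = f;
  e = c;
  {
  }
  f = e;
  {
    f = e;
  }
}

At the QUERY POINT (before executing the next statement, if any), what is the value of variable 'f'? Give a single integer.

Answer: 57

Derivation:
Step 1: declare f=57 at depth 0
Visible at query point: f=57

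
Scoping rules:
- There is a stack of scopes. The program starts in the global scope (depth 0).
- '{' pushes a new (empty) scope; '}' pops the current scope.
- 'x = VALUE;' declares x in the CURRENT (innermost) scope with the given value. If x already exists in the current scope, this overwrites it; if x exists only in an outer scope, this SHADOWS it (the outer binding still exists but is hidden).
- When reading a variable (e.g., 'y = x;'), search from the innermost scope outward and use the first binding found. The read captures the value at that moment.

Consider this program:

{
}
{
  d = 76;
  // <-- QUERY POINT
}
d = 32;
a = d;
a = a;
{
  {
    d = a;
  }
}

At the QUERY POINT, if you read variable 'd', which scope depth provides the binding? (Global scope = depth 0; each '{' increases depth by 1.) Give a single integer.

Step 1: enter scope (depth=1)
Step 2: exit scope (depth=0)
Step 3: enter scope (depth=1)
Step 4: declare d=76 at depth 1
Visible at query point: d=76

Answer: 1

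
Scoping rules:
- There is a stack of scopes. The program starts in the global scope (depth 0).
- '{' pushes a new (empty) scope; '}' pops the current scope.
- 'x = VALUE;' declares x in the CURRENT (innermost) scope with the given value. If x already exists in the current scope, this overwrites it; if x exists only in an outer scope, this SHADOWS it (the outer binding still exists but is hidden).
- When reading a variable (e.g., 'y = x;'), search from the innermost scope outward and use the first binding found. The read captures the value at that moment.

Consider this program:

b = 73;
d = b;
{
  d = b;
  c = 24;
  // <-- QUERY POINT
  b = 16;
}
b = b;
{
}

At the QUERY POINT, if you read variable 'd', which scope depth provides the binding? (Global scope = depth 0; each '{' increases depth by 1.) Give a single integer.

Step 1: declare b=73 at depth 0
Step 2: declare d=(read b)=73 at depth 0
Step 3: enter scope (depth=1)
Step 4: declare d=(read b)=73 at depth 1
Step 5: declare c=24 at depth 1
Visible at query point: b=73 c=24 d=73

Answer: 1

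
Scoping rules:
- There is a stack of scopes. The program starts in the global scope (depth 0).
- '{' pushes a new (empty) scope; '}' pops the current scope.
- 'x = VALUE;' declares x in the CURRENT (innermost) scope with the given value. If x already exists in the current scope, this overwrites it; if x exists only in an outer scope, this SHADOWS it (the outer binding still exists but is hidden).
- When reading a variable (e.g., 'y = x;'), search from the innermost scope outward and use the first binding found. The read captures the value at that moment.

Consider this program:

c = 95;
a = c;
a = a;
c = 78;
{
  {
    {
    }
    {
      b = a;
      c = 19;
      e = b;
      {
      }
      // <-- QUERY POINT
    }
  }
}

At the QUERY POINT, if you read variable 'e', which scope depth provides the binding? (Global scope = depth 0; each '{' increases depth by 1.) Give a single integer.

Step 1: declare c=95 at depth 0
Step 2: declare a=(read c)=95 at depth 0
Step 3: declare a=(read a)=95 at depth 0
Step 4: declare c=78 at depth 0
Step 5: enter scope (depth=1)
Step 6: enter scope (depth=2)
Step 7: enter scope (depth=3)
Step 8: exit scope (depth=2)
Step 9: enter scope (depth=3)
Step 10: declare b=(read a)=95 at depth 3
Step 11: declare c=19 at depth 3
Step 12: declare e=(read b)=95 at depth 3
Step 13: enter scope (depth=4)
Step 14: exit scope (depth=3)
Visible at query point: a=95 b=95 c=19 e=95

Answer: 3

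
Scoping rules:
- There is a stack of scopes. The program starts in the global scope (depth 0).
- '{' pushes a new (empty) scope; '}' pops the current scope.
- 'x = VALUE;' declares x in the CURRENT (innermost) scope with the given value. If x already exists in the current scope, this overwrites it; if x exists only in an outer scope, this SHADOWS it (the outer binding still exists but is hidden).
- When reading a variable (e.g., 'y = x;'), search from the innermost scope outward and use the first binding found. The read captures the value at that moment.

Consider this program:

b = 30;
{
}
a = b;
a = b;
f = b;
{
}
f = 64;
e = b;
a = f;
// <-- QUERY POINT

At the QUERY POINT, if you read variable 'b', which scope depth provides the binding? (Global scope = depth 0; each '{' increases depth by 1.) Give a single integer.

Answer: 0

Derivation:
Step 1: declare b=30 at depth 0
Step 2: enter scope (depth=1)
Step 3: exit scope (depth=0)
Step 4: declare a=(read b)=30 at depth 0
Step 5: declare a=(read b)=30 at depth 0
Step 6: declare f=(read b)=30 at depth 0
Step 7: enter scope (depth=1)
Step 8: exit scope (depth=0)
Step 9: declare f=64 at depth 0
Step 10: declare e=(read b)=30 at depth 0
Step 11: declare a=(read f)=64 at depth 0
Visible at query point: a=64 b=30 e=30 f=64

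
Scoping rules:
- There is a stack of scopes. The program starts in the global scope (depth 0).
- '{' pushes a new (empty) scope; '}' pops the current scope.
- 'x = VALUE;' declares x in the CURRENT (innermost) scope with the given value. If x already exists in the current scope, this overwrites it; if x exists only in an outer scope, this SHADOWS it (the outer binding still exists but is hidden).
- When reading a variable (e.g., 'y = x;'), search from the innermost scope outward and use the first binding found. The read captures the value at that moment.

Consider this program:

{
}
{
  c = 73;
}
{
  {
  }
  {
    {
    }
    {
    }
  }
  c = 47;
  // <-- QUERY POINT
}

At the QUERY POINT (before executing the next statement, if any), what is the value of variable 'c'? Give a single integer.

Answer: 47

Derivation:
Step 1: enter scope (depth=1)
Step 2: exit scope (depth=0)
Step 3: enter scope (depth=1)
Step 4: declare c=73 at depth 1
Step 5: exit scope (depth=0)
Step 6: enter scope (depth=1)
Step 7: enter scope (depth=2)
Step 8: exit scope (depth=1)
Step 9: enter scope (depth=2)
Step 10: enter scope (depth=3)
Step 11: exit scope (depth=2)
Step 12: enter scope (depth=3)
Step 13: exit scope (depth=2)
Step 14: exit scope (depth=1)
Step 15: declare c=47 at depth 1
Visible at query point: c=47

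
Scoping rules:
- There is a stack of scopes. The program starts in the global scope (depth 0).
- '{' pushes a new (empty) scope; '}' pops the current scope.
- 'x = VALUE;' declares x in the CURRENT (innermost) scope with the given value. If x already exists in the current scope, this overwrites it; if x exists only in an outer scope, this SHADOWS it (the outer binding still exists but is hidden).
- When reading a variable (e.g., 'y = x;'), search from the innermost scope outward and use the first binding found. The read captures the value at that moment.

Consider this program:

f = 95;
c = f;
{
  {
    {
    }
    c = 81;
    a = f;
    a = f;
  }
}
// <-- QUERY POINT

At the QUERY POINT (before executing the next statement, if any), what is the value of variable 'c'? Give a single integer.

Step 1: declare f=95 at depth 0
Step 2: declare c=(read f)=95 at depth 0
Step 3: enter scope (depth=1)
Step 4: enter scope (depth=2)
Step 5: enter scope (depth=3)
Step 6: exit scope (depth=2)
Step 7: declare c=81 at depth 2
Step 8: declare a=(read f)=95 at depth 2
Step 9: declare a=(read f)=95 at depth 2
Step 10: exit scope (depth=1)
Step 11: exit scope (depth=0)
Visible at query point: c=95 f=95

Answer: 95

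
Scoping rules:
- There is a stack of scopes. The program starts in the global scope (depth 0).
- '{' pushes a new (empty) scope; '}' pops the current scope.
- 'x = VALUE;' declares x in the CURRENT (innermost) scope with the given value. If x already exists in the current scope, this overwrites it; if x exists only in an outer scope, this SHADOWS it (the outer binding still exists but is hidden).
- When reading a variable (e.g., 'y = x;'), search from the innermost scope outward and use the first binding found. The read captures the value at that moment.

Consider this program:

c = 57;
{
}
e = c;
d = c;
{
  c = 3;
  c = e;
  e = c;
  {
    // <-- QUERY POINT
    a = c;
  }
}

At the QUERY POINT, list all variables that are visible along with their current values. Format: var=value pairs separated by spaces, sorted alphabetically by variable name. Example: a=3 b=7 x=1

Step 1: declare c=57 at depth 0
Step 2: enter scope (depth=1)
Step 3: exit scope (depth=0)
Step 4: declare e=(read c)=57 at depth 0
Step 5: declare d=(read c)=57 at depth 0
Step 6: enter scope (depth=1)
Step 7: declare c=3 at depth 1
Step 8: declare c=(read e)=57 at depth 1
Step 9: declare e=(read c)=57 at depth 1
Step 10: enter scope (depth=2)
Visible at query point: c=57 d=57 e=57

Answer: c=57 d=57 e=57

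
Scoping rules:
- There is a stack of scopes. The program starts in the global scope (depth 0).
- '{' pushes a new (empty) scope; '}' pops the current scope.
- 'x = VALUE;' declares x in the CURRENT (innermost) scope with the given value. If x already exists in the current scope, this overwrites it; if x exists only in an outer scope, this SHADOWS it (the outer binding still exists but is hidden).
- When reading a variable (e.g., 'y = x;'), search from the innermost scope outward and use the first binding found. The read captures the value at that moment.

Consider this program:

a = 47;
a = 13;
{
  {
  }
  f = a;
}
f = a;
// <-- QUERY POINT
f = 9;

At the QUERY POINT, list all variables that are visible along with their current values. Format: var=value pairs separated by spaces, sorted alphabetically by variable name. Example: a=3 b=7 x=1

Answer: a=13 f=13

Derivation:
Step 1: declare a=47 at depth 0
Step 2: declare a=13 at depth 0
Step 3: enter scope (depth=1)
Step 4: enter scope (depth=2)
Step 5: exit scope (depth=1)
Step 6: declare f=(read a)=13 at depth 1
Step 7: exit scope (depth=0)
Step 8: declare f=(read a)=13 at depth 0
Visible at query point: a=13 f=13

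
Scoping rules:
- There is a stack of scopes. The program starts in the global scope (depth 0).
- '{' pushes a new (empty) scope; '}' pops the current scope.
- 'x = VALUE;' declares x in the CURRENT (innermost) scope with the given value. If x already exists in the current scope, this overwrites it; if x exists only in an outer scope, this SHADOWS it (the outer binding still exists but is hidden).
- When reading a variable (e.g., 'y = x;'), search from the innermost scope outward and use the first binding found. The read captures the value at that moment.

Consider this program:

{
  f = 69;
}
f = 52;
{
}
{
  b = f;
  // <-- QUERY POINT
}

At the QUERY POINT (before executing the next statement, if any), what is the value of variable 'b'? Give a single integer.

Answer: 52

Derivation:
Step 1: enter scope (depth=1)
Step 2: declare f=69 at depth 1
Step 3: exit scope (depth=0)
Step 4: declare f=52 at depth 0
Step 5: enter scope (depth=1)
Step 6: exit scope (depth=0)
Step 7: enter scope (depth=1)
Step 8: declare b=(read f)=52 at depth 1
Visible at query point: b=52 f=52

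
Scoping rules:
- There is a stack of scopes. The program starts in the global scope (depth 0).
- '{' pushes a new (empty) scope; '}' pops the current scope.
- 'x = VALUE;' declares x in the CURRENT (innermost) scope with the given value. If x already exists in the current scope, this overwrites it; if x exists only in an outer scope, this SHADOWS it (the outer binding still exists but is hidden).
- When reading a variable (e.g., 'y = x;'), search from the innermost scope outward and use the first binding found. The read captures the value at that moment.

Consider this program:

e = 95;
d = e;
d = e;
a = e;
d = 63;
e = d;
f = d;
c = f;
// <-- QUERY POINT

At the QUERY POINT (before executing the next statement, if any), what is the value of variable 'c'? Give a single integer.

Answer: 63

Derivation:
Step 1: declare e=95 at depth 0
Step 2: declare d=(read e)=95 at depth 0
Step 3: declare d=(read e)=95 at depth 0
Step 4: declare a=(read e)=95 at depth 0
Step 5: declare d=63 at depth 0
Step 6: declare e=(read d)=63 at depth 0
Step 7: declare f=(read d)=63 at depth 0
Step 8: declare c=(read f)=63 at depth 0
Visible at query point: a=95 c=63 d=63 e=63 f=63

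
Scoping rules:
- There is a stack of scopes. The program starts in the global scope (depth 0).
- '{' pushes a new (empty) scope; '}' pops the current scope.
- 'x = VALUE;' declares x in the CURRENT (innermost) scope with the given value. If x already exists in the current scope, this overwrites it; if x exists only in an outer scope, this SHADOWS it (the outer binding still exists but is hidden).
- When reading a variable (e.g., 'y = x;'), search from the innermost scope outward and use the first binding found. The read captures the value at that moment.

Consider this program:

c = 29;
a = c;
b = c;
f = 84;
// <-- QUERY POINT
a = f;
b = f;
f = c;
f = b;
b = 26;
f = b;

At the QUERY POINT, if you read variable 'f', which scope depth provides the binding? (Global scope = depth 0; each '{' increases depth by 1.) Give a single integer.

Answer: 0

Derivation:
Step 1: declare c=29 at depth 0
Step 2: declare a=(read c)=29 at depth 0
Step 3: declare b=(read c)=29 at depth 0
Step 4: declare f=84 at depth 0
Visible at query point: a=29 b=29 c=29 f=84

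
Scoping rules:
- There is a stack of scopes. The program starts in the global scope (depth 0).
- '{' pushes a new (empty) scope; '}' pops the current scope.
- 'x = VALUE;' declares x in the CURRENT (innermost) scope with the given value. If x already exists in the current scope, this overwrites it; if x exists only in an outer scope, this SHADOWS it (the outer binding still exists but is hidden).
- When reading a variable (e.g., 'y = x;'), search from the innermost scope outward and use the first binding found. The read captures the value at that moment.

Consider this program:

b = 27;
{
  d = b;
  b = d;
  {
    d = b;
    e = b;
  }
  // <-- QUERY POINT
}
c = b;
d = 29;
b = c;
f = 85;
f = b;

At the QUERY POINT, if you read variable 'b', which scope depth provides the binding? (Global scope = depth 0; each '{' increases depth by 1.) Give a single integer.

Answer: 1

Derivation:
Step 1: declare b=27 at depth 0
Step 2: enter scope (depth=1)
Step 3: declare d=(read b)=27 at depth 1
Step 4: declare b=(read d)=27 at depth 1
Step 5: enter scope (depth=2)
Step 6: declare d=(read b)=27 at depth 2
Step 7: declare e=(read b)=27 at depth 2
Step 8: exit scope (depth=1)
Visible at query point: b=27 d=27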